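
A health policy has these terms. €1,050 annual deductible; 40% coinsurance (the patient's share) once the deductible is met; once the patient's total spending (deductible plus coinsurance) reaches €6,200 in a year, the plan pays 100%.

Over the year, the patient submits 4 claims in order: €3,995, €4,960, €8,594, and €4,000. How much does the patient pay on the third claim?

Claim 1 (€3,995): €1,050 to deductible, leaving €2,945; 40% of €2,945 = €1,178. Cost to patient: €2,228. OOP to date €2,228.
Claim 2 (€4,960): deductible met; 40% of €4,960 = €1,984. Patient owes €1,984 (running OOP €4,212).
Claim 3 (€8,594): deductible met; 40% of €8,594 = €3,437.60. That would push OOP to €7,649.60, over the €6,200 cap, so patient pays €6,200 − €4,212 = €1,988.

€1,988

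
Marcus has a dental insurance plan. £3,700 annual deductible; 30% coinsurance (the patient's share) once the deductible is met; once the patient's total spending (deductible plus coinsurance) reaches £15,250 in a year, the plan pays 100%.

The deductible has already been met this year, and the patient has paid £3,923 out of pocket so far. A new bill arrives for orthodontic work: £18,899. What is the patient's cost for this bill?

The deductible is already satisfied, so the full bill goes to coinsurance.
Coinsurance: £18,899 × 30% = £5,669.70.
Year-to-date out-of-pocket becomes £3,923 + £5,669.70 = £9,592.70, still under the £15,250 maximum, so no cap applies.

£5,669.70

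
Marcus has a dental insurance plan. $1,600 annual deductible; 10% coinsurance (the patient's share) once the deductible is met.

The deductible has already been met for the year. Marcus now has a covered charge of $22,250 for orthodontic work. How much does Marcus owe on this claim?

With the deductible met, the entire $22,250 is subject to coinsurance.
Coinsurance: $22,250 × 10% = $2,225.

$2,225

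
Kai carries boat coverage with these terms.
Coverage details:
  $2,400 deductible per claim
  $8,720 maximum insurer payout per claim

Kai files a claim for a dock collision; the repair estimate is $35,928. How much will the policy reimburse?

Less the $2,400 deductible: $35,928 − $2,400 = $33,528.
$33,528 exceeds the $8,720 limit, so the insurer pays the limit: $8,720.

$8,720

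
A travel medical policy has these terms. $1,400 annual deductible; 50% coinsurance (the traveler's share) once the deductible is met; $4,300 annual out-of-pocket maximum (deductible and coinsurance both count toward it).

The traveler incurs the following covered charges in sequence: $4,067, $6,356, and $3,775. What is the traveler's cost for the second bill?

Claim 1 — $4,067: $1,400 to deductible, leaving $2,667; coinsurance $2,667 × 50% = $1,333.50. Cost to traveler: $2,733.50. OOP to date $2,733.50.
Claim 2 — $6,356: deductible already satisfied, so traveler's share is 50% × $6,356 = $3,178. Adding that to $2,733.50 gives $5,911.50, past the $4,300 cap; traveler pays only $4,300 − $2,733.50 = $1,566.50.

$1,566.50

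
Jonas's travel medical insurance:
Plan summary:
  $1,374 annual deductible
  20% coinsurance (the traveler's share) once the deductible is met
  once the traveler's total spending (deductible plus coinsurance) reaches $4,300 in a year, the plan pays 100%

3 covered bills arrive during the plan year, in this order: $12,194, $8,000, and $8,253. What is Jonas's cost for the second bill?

$762

Claim 1 — $12,194: $1,374 to deductible, leaving $10,820; coinsurance $10,820 × 20% = $2,164. Traveler pays $3,538; OOP now $3,538.
Claim 2 — $8,000: deductible met; 20% of $8,000 = $1,600. Adding that to $3,538 gives $5,138, past the $4,300 cap; traveler pays only $4,300 − $3,538 = $762.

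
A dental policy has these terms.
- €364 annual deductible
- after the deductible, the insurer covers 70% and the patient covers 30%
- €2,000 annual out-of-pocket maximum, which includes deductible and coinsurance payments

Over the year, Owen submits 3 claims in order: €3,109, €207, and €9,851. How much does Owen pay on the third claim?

€750.40

Bill 1, €3,109: €364 finishes the deductible; €2,745 goes to coinsurance; patient's 30% is €823.50. Cost to patient: €1,187.50. OOP to date €1,187.50.
Bill 2, €207: 30% coinsurance on €207 = €62.10. Cost to patient: €62.10. OOP to date €1,249.60.
Bill 3, €9,851: deductible already satisfied, so patient's share is 30% × €9,851 = €2,955.30. That would push OOP to €4,204.90, over the €2,000 cap, so patient pays €2,000 − €1,249.60 = €750.40.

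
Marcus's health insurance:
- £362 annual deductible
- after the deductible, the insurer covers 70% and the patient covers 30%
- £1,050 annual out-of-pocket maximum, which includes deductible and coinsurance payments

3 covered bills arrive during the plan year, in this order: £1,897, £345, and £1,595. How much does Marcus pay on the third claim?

#1 (£1,897): deductible takes £362, £1,535 remains; patient's 30% is £460.50. Patient pays £822.50; OOP now £822.50.
#2 (£345): deductible already satisfied, so patient's share is 30% × £345 = £103.50. Patient owes £103.50 (running OOP £926).
#3 (£1,595): deductible met; 30% of £1,595 = £478.50. That would push OOP to £1,404.50, over the £1,050 cap, so patient pays £1,050 − £926 = £124.

£124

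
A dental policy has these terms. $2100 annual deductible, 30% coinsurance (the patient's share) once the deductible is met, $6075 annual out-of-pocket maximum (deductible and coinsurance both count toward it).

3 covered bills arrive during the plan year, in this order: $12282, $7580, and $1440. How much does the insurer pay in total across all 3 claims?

$15227

Claim 1 — $12282: $2100 finishes the deductible; $10182 goes to coinsurance; patient's 30% is $3054.60. Patient owes $5154.60 (running OOP $5154.60). Insurer: $12282 − $5154.60 = $7127.40.
Claim 2 — $7580: 30% coinsurance on $7580 = $2274. OOP would hit $7428.60 > $6075, so the cap limits the patient to $6075 − $5154.60 = $920.40. Insurer: $7580 − $920.40 = $6659.60.
Claim 3 — $1440: 30% coinsurance on $1440 = $432. That would push OOP to $6507, over the $6075 cap, so patient pays $6075 − $6075 = $0. Plan pays $1440 − $0 = $1440.
Insurer total: $7127.40 + $6659.60 + $1440 = $15227.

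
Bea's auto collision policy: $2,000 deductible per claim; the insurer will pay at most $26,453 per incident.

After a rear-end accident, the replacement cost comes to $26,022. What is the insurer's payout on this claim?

After the deductible, $26,022 − $2,000 = $24,022 remains.
$24,022 ≤ $26,453, so the limit doesn't bind; insurer pays $24,022.

$24,022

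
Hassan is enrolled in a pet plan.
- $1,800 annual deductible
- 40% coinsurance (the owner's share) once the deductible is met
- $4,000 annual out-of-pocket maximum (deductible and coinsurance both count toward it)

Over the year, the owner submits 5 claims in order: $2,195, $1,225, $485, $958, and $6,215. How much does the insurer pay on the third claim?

$291

Claim 1 — $2,195: deductible takes $1,800, $395 remains; coinsurance $395 × 40% = $158. Owner pays $1,958; OOP now $1,958. Insurer: $2,195 − $1,958 = $237.
Claim 2 — $1,225: 40% coinsurance on $1,225 = $490. Owner owes $490 (running OOP $2,448). Insurer: $1,225 − $490 = $735.
Claim 3 — $485: deductible already satisfied, so owner's share is 40% × $485 = $194. Cost to owner: $194. OOP to date $2,642. Insurer: $485 − $194 = $291.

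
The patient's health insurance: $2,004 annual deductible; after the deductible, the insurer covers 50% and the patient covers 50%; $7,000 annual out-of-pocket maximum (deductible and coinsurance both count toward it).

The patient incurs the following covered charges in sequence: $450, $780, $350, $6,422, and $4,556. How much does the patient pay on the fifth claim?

Claim 1 ($450): entire amount goes to the deductible. Patient pays $450; OOP now $450.
Claim 2 ($780): fully absorbed by the deductible. Patient owes $780 (running OOP $1,230).
Claim 3 ($350): entire amount goes to the deductible. Patient owes $350 (running OOP $1,580).
Claim 4 ($6,422): $424 finishes the deductible; $5,998 goes to coinsurance; coinsurance $5,998 × 50% = $2,999. Cost to patient: $3,423. OOP to date $5,003.
Claim 5 ($4,556): 50% coinsurance on $4,556 = $2,278. Adding that to $5,003 gives $7,281, past the $7,000 cap; patient pays only $7,000 − $5,003 = $1,997.

$1,997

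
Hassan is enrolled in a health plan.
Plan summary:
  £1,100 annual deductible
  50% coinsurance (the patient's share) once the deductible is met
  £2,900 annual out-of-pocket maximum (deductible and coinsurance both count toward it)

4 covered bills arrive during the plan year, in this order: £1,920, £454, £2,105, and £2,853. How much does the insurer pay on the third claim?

£1,052.50

#1 (£1,920): £1,100 to deductible, leaving £820; 50% of £820 = £410. Patient owes £1,510 (running OOP £1,510). Plan pays £1,920 − £1,510 = £410.
#2 (£454): 50% coinsurance on £454 = £227. Cost to patient: £227. OOP to date £1,737. Plan pays £454 − £227 = £227.
#3 (£2,105): 50% coinsurance on £2,105 = £1,052.50. Patient owes £1,052.50 (running OOP £2,789.50). Plan pays £2,105 − £1,052.50 = £1,052.50.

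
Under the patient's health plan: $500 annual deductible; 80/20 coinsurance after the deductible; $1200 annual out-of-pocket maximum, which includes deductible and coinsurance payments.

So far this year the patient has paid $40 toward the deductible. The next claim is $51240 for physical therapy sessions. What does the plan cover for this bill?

Deductible still to meet: $500 − $40 = $460.
After the $460 deductible portion, $51240 − $460 = $50780 is subject to coinsurance.
Patient's 20% share of $50780 is $10156.
That puts the patient's cost at $460 + $10156 = $10616 before any cap.
That would bring total out-of-pocket to $10656, past the $1200 cap. The patient is capped at $1200 − $40 = $1160 on this claim.
The plan picks up $51240 − $1160 = $50080.

$50080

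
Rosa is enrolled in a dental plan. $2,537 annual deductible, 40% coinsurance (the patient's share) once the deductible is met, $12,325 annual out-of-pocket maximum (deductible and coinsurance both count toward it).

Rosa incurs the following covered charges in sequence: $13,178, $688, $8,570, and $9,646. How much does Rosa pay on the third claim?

$3,428

Claim 1 ($13,178): deductible takes $2,537, $10,641 remains; 40% of $10,641 = $4,256.40. Cost to patient: $6,793.40. OOP to date $6,793.40.
Claim 2 ($688): deductible already satisfied, so patient's share is 40% × $688 = $275.20. Patient owes $275.20 (running OOP $7,068.60).
Claim 3 ($8,570): deductible met; 40% of $8,570 = $3,428. Patient owes $3,428 (running OOP $10,496.60).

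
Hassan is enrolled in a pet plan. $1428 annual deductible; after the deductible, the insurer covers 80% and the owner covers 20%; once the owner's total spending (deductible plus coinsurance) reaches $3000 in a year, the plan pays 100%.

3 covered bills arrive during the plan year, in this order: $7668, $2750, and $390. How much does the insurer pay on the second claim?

$2426

Claim 1 — $7668: $1428 finishes the deductible; $6240 goes to coinsurance; 20% of $6240 = $1248. Owner owes $2676 (running OOP $2676). Insurer: $7668 − $2676 = $4992.
Claim 2 — $2750: deductible met; 20% of $2750 = $550. Adding that to $2676 gives $3226, past the $3000 cap; owner pays only $3000 − $2676 = $324. Plan pays $2750 − $324 = $2426.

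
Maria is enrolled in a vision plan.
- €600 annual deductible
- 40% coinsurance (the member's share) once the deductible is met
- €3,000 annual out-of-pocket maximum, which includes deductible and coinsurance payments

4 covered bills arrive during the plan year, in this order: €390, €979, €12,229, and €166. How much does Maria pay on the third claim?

#1 (€390): entire amount goes to the deductible. Cost to member: €390. OOP to date €390.
#2 (€979): deductible takes €210, €769 remains; 40% of €769 = €307.60. Member pays €517.60; OOP now €907.60.
#3 (€12,229): 40% coinsurance on €12,229 = €4,891.60. OOP would hit €5,799.20 > €3,000, so the cap limits the member to €3,000 − €907.60 = €2,092.40.

€2,092.40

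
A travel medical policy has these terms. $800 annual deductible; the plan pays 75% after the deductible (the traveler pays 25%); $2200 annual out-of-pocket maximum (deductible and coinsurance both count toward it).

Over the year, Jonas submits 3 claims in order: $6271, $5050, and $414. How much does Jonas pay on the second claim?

$32.25

#1 ($6271): $800 to deductible, leaving $5471; coinsurance $5471 × 25% = $1367.75. Traveler pays $2167.75; OOP now $2167.75.
#2 ($5050): 25% coinsurance on $5050 = $1262.50. Adding that to $2167.75 gives $3430.25, past the $2200 cap; traveler pays only $2200 − $2167.75 = $32.25.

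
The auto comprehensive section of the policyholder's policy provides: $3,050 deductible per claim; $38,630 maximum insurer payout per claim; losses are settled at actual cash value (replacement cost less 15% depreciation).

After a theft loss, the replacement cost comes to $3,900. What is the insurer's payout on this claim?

$265

Actual cash value after 15% depreciation: $3,900 × 85% = $3,315.
Subtract the deductible: $3,315 − $3,050 = $265.
$265 ≤ $38,630, so the limit doesn't bind; insurer pays $265.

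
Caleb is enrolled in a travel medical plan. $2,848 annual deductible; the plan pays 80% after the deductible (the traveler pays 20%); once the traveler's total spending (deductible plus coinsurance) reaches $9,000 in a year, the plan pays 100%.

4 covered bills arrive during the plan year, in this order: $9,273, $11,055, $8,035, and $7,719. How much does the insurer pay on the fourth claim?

$6,670

Bill 1, $9,273: deductible takes $2,848, $6,425 remains; 20% of $6,425 = $1,285. Traveler pays $4,133; OOP now $4,133. Insurer: $9,273 − $4,133 = $5,140.
Bill 2, $11,055: deductible met; 20% of $11,055 = $2,211. Traveler pays $2,211; OOP now $6,344. Insurer: $11,055 − $2,211 = $8,844.
Bill 3, $8,035: deductible already satisfied, so traveler's share is 20% × $8,035 = $1,607. Cost to traveler: $1,607. OOP to date $7,951. Plan pays $8,035 − $1,607 = $6,428.
Bill 4, $7,719: 20% coinsurance on $7,719 = $1,543.80. Adding that to $7,951 gives $9,494.80, past the $9,000 cap; traveler pays only $9,000 − $7,951 = $1,049. Plan pays $7,719 − $1,049 = $6,670.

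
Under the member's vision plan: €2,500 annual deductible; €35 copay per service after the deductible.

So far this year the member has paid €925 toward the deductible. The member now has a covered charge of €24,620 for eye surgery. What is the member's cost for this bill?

Deductible still to meet: €2,500 − €925 = €1,575.
After the €1,575 deductible portion, €24,620 − €1,575 = €23,045 is subject to the copay.
Copay on this service: €35.
So the member owes €1,575 + €35 = €1,610.

€1,610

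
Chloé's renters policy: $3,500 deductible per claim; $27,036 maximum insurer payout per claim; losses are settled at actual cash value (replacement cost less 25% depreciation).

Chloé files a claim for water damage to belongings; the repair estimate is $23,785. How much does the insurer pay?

At 25% depreciation, ACV = $23,785 − $5,946.25 = $17,838.75.
Less the $3,500 deductible: $17,838.75 − $3,500 = $14,338.75.
$14,338.75 ≤ $27,036, so the limit doesn't bind; insurer pays $14,338.75.

$14,338.75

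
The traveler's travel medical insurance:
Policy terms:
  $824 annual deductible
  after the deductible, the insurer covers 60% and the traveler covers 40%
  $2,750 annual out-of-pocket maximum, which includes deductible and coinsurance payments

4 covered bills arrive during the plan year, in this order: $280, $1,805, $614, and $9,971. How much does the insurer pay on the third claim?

#1 ($280): entire amount goes to the deductible. Traveler owes $280 (running OOP $280). Plan pays $280 − $280 = $0.
#2 ($1,805): $544 to deductible, leaving $1,261; coinsurance $1,261 × 40% = $504.40. Cost to traveler: $1,048.40. OOP to date $1,328.40. Insurer: $1,805 − $1,048.40 = $756.60.
#3 ($614): deductible met; 40% of $614 = $245.60. Cost to traveler: $245.60. OOP to date $1,574. Plan pays $614 − $245.60 = $368.40.

$368.40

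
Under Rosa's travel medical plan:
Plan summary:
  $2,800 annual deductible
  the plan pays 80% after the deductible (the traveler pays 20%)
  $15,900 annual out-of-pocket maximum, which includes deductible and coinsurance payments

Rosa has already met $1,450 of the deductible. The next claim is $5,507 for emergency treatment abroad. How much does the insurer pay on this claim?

$3,325.60

Deductible still to meet: $2,800 − $1,450 = $1,350.
After the $1,350 deductible portion, $5,507 − $1,350 = $4,157 is subject to coinsurance.
Coinsurance: $4,157 × 20% = $831.40.
That puts the traveler's cost at $1,350 + $831.40 = $2,181.40 before any cap.
Total out-of-pocket so far would be $1,450 + $2,181.40 = $3,631.40, below the $15,900 cap — no reduction.
Insurer pays the balance: $5,507 − $2,181.40 = $3,325.60.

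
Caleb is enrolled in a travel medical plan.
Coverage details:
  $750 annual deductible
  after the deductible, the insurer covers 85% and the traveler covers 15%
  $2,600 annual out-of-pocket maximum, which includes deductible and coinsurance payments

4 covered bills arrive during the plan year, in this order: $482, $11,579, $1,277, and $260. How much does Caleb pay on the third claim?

Claim 1 ($482): entire amount goes to the deductible. Traveler pays $482; OOP now $482.
Claim 2 ($11,579): deductible takes $268, $11,311 remains; coinsurance $11,311 × 15% = $1,696.65. Traveler owes $1,964.65 (running OOP $2,446.65).
Claim 3 ($1,277): deductible already satisfied, so traveler's share is 15% × $1,277 = $191.55. OOP would hit $2,638.20 > $2,600, so the cap limits the traveler to $2,600 − $2,446.65 = $153.35.

$153.35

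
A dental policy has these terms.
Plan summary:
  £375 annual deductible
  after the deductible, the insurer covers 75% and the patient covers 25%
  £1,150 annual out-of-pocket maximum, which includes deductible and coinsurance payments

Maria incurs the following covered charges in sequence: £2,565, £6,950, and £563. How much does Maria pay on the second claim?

£227.50

Claim 1 (£2,565): deductible takes £375, £2,190 remains; patient's 25% is £547.50. Cost to patient: £922.50. OOP to date £922.50.
Claim 2 (£6,950): 25% coinsurance on £6,950 = £1,737.50. That would push OOP to £2,660, over the £1,150 cap, so patient pays £1,150 − £922.50 = £227.50.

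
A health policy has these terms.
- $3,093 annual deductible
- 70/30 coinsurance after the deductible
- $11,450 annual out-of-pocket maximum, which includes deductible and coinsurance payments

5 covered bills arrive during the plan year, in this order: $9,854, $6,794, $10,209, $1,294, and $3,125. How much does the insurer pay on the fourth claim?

Claim 1 ($9,854): deductible takes $3,093, $6,761 remains; patient's 30% is $2,028.30. Patient pays $5,121.30; OOP now $5,121.30. Plan pays $9,854 − $5,121.30 = $4,732.70.
Claim 2 ($6,794): deductible met; 30% of $6,794 = $2,038.20. Patient pays $2,038.20; OOP now $7,159.50. Insurer: $6,794 − $2,038.20 = $4,755.80.
Claim 3 ($10,209): deductible already satisfied, so patient's share is 30% × $10,209 = $3,062.70. Cost to patient: $3,062.70. OOP to date $10,222.20. Insurer: $10,209 − $3,062.70 = $7,146.30.
Claim 4 ($1,294): 30% coinsurance on $1,294 = $388.20. Patient owes $388.20 (running OOP $10,610.40). Plan pays $1,294 − $388.20 = $905.80.

$905.80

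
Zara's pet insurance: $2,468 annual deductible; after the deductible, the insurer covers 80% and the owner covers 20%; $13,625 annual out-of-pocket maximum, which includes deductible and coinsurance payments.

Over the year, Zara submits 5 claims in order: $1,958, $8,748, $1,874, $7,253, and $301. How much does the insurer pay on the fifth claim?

$240.80

Bill 1, $1,958: all of it applies to the deductible. Owner pays $1,958; OOP now $1,958. Insurer: $1,958 − $1,958 = $0.
Bill 2, $8,748: deductible takes $510, $8,238 remains; owner's 20% is $1,647.60. Cost to owner: $2,157.60. OOP to date $4,115.60. Plan pays $8,748 − $2,157.60 = $6,590.40.
Bill 3, $1,874: deductible already satisfied, so owner's share is 20% × $1,874 = $374.80. Owner pays $374.80; OOP now $4,490.40. Insurer: $1,874 − $374.80 = $1,499.20.
Bill 4, $7,253: deductible met; 20% of $7,253 = $1,450.60. Owner owes $1,450.60 (running OOP $5,941). Plan pays $7,253 − $1,450.60 = $5,802.40.
Bill 5, $301: 20% coinsurance on $301 = $60.20. Cost to owner: $60.20. OOP to date $6,001.20. Plan pays $301 − $60.20 = $240.80.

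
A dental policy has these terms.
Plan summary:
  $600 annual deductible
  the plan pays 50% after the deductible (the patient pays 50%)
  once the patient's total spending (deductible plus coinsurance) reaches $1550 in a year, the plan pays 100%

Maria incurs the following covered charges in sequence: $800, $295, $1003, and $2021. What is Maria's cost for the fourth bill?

$201

Claim 1 ($800): deductible takes $600, $200 remains; patient's 50% is $100. Patient owes $700 (running OOP $700).
Claim 2 ($295): deductible already satisfied, so patient's share is 50% × $295 = $147.50. Patient owes $147.50 (running OOP $847.50).
Claim 3 ($1003): deductible met; 50% of $1003 = $501.50. Patient pays $501.50; OOP now $1349.
Claim 4 ($2021): deductible met; 50% of $2021 = $1010.50. Adding that to $1349 gives $2359.50, past the $1550 cap; patient pays only $1550 − $1349 = $201.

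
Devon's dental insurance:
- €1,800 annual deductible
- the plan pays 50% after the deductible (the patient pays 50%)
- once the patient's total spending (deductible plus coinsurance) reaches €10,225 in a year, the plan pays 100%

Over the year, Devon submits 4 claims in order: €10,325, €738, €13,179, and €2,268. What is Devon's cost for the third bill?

€3,793.50

Bill 1, €10,325: €1,800 to deductible, leaving €8,525; patient's 50% is €4,262.50. Patient pays €6,062.50; OOP now €6,062.50.
Bill 2, €738: deductible met; 50% of €738 = €369. Patient owes €369 (running OOP €6,431.50).
Bill 3, €13,179: deductible met; 50% of €13,179 = €6,589.50. OOP would hit €13,021 > €10,225, so the cap limits the patient to €10,225 − €6,431.50 = €3,793.50.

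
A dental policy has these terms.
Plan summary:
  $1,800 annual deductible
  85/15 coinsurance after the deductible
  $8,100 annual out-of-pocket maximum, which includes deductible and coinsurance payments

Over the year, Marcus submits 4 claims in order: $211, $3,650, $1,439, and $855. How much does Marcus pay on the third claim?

Bill 1, $211: entire amount goes to the deductible. Patient pays $211; OOP now $211.
Bill 2, $3,650: $1,589 to deductible, leaving $2,061; coinsurance $2,061 × 15% = $309.15. Patient owes $1,898.15 (running OOP $2,109.15).
Bill 3, $1,439: deductible met; 15% of $1,439 = $215.85. Cost to patient: $215.85. OOP to date $2,325.

$215.85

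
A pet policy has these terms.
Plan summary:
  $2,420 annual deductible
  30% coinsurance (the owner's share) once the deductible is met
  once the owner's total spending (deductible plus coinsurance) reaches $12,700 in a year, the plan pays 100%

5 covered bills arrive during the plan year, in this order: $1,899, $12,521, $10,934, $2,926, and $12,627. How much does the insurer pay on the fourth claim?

#1 ($1,899): fully absorbed by the deductible. Owner owes $1,899 (running OOP $1,899). Insurer: $1,899 − $1,899 = $0.
#2 ($12,521): deductible takes $521, $12,000 remains; coinsurance $12,000 × 30% = $3,600. Owner owes $4,121 (running OOP $6,020). Plan pays $12,521 − $4,121 = $8,400.
#3 ($10,934): deductible already satisfied, so owner's share is 30% × $10,934 = $3,280.20. Cost to owner: $3,280.20. OOP to date $9,300.20. Plan pays $10,934 − $3,280.20 = $7,653.80.
#4 ($2,926): 30% coinsurance on $2,926 = $877.80. Owner owes $877.80 (running OOP $10,178). Insurer: $2,926 − $877.80 = $2,048.20.

$2,048.20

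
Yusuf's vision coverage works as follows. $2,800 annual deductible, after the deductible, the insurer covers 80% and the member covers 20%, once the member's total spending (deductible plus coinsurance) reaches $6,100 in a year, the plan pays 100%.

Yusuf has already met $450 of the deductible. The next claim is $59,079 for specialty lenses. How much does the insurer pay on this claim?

$53,429

$450 of the $2,800 deductible is already met, leaving $2,350.
That leaves $59,079 − $2,350 = $56,729 for coinsurance.
Member's 20% share of $56,729 is $11,345.80.
So the member owes $2,350 + $11,345.80 = $13,695.80 before any cap.
Adding $13,695.80 to the $450 already spent would give $14,145.80, which exceeds the $6,100 cap; the member pays just $6,100 − $450 = $5,650.
The insurer covers the remainder: $59,079 − $5,650 = $53,429.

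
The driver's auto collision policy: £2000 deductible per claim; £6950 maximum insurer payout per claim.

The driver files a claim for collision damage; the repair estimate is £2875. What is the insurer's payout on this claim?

Subtract the deductible: £2875 − £2000 = £875.
£875 ≤ £6950, so the limit doesn't bind; insurer pays £875.

£875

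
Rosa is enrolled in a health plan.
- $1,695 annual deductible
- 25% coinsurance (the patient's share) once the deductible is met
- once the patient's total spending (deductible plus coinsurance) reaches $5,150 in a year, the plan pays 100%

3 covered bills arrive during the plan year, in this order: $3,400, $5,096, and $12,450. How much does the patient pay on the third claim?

Claim 1 ($3,400): deductible takes $1,695, $1,705 remains; coinsurance $1,705 × 25% = $426.25. Cost to patient: $2,121.25. OOP to date $2,121.25.
Claim 2 ($5,096): 25% coinsurance on $5,096 = $1,274. Patient pays $1,274; OOP now $3,395.25.
Claim 3 ($12,450): deductible met; 25% of $12,450 = $3,112.50. Adding that to $3,395.25 gives $6,507.75, past the $5,150 cap; patient pays only $5,150 − $3,395.25 = $1,754.75.

$1,754.75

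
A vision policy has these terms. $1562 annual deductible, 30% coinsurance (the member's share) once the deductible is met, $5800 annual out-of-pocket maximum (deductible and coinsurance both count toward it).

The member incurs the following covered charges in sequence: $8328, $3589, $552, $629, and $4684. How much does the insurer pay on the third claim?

$386.40

Claim 1 — $8328: $1562 to deductible, leaving $6766; member's 30% is $2029.80. Member pays $3591.80; OOP now $3591.80. Plan pays $8328 − $3591.80 = $4736.20.
Claim 2 — $3589: 30% coinsurance on $3589 = $1076.70. Cost to member: $1076.70. OOP to date $4668.50. Insurer: $3589 − $1076.70 = $2512.30.
Claim 3 — $552: deductible already satisfied, so member's share is 30% × $552 = $165.60. Member pays $165.60; OOP now $4834.10. Plan pays $552 − $165.60 = $386.40.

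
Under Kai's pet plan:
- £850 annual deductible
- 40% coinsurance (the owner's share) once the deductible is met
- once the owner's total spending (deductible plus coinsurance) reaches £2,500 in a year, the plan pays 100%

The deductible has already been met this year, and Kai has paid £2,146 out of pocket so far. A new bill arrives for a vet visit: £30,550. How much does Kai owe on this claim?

£354

The deductible is already satisfied, so the full bill goes to coinsurance.
40% of £30,550 = £12,220 falls to the owner.
That would bring total out-of-pocket to £14,366, past the £2,500 cap. The owner is capped at £2,500 − £2,146 = £354 on this claim.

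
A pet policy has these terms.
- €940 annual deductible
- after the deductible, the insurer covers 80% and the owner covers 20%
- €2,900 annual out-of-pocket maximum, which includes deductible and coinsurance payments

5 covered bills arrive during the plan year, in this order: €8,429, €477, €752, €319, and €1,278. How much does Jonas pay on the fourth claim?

€63.80

Claim 1 (€8,429): deductible takes €940, €7,489 remains; coinsurance €7,489 × 20% = €1,497.80. Owner pays €2,437.80; OOP now €2,437.80.
Claim 2 (€477): 20% coinsurance on €477 = €95.40. Cost to owner: €95.40. OOP to date €2,533.20.
Claim 3 (€752): 20% coinsurance on €752 = €150.40. Owner pays €150.40; OOP now €2,683.60.
Claim 4 (€319): 20% coinsurance on €319 = €63.80. Owner owes €63.80 (running OOP €2,747.40).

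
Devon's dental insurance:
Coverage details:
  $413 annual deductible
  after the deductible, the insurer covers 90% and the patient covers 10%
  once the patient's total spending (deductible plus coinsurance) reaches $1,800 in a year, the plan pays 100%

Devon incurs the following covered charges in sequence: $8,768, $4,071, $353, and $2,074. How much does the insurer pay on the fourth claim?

Bill 1, $8,768: $413 finishes the deductible; $8,355 goes to coinsurance; coinsurance $8,355 × 10% = $835.50. Cost to patient: $1,248.50. OOP to date $1,248.50. Insurer: $8,768 − $1,248.50 = $7,519.50.
Bill 2, $4,071: 10% coinsurance on $4,071 = $407.10. Patient pays $407.10; OOP now $1,655.60. Plan pays $4,071 − $407.10 = $3,663.90.
Bill 3, $353: deductible met; 10% of $353 = $35.30. Patient owes $35.30 (running OOP $1,690.90). Insurer: $353 − $35.30 = $317.70.
Bill 4, $2,074: 10% coinsurance on $2,074 = $207.40. That would push OOP to $1,898.30, over the $1,800 cap, so patient pays $1,800 − $1,690.90 = $109.10. Insurer: $2,074 − $109.10 = $1,964.90.

$1,964.90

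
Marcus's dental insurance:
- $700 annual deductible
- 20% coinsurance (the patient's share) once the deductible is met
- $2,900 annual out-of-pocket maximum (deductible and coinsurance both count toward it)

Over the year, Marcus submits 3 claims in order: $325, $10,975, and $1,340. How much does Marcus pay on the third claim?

$80

Claim 1 ($325): all of it applies to the deductible. Patient pays $325; OOP now $325.
Claim 2 ($10,975): $375 to deductible, leaving $10,600; patient's 20% is $2,120. Cost to patient: $2,495. OOP to date $2,820.
Claim 3 ($1,340): 20% coinsurance on $1,340 = $268. That would push OOP to $3,088, over the $2,900 cap, so patient pays $2,900 − $2,820 = $80.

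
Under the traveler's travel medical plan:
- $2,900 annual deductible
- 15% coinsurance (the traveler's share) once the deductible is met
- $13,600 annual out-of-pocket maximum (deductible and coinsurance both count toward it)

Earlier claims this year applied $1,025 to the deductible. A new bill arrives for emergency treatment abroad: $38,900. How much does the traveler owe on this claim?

$7,428.75

Deductible still to meet: $2,900 − $1,025 = $1,875.
After the $1,875 deductible portion, $38,900 − $1,875 = $37,025 is subject to coinsurance.
Traveler's 15% share of $37,025 is $5,553.75.
So the traveler owes $1,875 + $5,553.75 = $7,428.75 before any cap.
Year-to-date out-of-pocket becomes $1,025 + $7,428.75 = $8,453.75, still under the $13,600 maximum, so no cap applies.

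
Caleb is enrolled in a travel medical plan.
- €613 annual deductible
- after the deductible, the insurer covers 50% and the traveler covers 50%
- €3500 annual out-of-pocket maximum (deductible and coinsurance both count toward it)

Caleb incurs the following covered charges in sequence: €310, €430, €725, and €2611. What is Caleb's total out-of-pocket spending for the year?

#1 (€310): entire amount goes to the deductible. Traveler owes €310 (running OOP €310).
#2 (€430): €303 to deductible, leaving €127; 50% of €127 = €63.50. Traveler owes €366.50 (running OOP €676.50).
#3 (€725): 50% coinsurance on €725 = €362.50. Traveler owes €362.50 (running OOP €1039).
#4 (€2611): 50% coinsurance on €2611 = €1305.50. Traveler owes €1305.50 (running OOP €2344.50).
Summing the traveler's payments: €310 + €366.50 + €362.50 + €1305.50 = €2344.50.

€2344.50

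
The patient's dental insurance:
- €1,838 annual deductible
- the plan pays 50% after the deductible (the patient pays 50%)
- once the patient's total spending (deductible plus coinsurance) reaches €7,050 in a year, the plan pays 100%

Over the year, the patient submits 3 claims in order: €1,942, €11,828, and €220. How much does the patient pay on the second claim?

Claim 1 (€1,942): deductible takes €1,838, €104 remains; 50% of €104 = €52. Cost to patient: €1,890. OOP to date €1,890.
Claim 2 (€11,828): 50% coinsurance on €11,828 = €5,914. That would push OOP to €7,804, over the €7,050 cap, so patient pays €7,050 − €1,890 = €5,160.

€5,160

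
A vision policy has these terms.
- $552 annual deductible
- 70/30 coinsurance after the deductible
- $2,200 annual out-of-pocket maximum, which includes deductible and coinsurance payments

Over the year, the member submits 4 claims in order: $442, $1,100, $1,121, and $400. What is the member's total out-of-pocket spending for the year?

Claim 1 — $442: entire amount goes to the deductible. Cost to member: $442. OOP to date $442.
Claim 2 — $1,100: $110 to deductible, leaving $990; 30% of $990 = $297. Member owes $407 (running OOP $849).
Claim 3 — $1,121: 30% coinsurance on $1,121 = $336.30. Cost to member: $336.30. OOP to date $1,185.30.
Claim 4 — $400: 30% coinsurance on $400 = $120. Cost to member: $120. OOP to date $1,305.30.
Total paid by the member: $442 + $407 + $336.30 + $120 = $1,305.30.

$1,305.30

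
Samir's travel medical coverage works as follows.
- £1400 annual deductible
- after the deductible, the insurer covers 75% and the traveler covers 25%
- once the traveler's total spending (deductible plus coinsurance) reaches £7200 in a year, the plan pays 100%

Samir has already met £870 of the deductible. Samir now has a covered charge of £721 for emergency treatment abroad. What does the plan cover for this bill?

£143.25

Deductible still to meet: £1400 − £870 = £530.
After the £530 deductible portion, £721 − £530 = £191 is subject to coinsurance.
Traveler's 25% share of £191 is £47.75.
So the traveler owes £530 + £47.75 = £577.75 before any cap.
Cumulative spending £870 + £577.75 = £1447.75 stays under the £7200 maximum.
Insurer pays the balance: £721 − £577.75 = £143.25.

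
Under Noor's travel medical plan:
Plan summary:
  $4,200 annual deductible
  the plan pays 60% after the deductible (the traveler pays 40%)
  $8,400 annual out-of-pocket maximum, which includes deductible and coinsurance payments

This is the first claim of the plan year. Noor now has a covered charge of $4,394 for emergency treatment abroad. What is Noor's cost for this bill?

Deductible not yet touched, so the first $4,200 of the bill goes to the deductible.
After the $4,200 deductible portion, $4,394 − $4,200 = $194 is subject to coinsurance.
Coinsurance: $194 × 40% = $77.60.
Traveler responsibility before any cap: $4,200 + $77.60 = $4,277.60.
Cumulative spending $0 + $4,277.60 = $4,277.60 stays under the $8,400 maximum.

$4,277.60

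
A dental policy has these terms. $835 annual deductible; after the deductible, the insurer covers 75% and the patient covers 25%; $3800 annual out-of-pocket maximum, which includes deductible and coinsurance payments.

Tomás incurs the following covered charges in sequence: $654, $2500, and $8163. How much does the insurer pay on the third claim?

Claim 1 — $654: entire amount goes to the deductible. Patient pays $654; OOP now $654. Plan pays $654 − $654 = $0.
Claim 2 — $2500: deductible takes $181, $2319 remains; coinsurance $2319 × 25% = $579.75. Cost to patient: $760.75. OOP to date $1414.75. Plan pays $2500 − $760.75 = $1739.25.
Claim 3 — $8163: 25% coinsurance on $8163 = $2040.75. Cost to patient: $2040.75. OOP to date $3455.50. Insurer: $8163 − $2040.75 = $6122.25.

$6122.25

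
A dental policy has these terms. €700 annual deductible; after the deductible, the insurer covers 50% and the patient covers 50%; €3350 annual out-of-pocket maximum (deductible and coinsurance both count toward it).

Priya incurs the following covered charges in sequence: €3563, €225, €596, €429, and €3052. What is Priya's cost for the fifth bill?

€593.50

Bill 1, €3563: €700 finishes the deductible; €2863 goes to coinsurance; 50% of €2863 = €1431.50. Patient pays €2131.50; OOP now €2131.50.
Bill 2, €225: 50% coinsurance on €225 = €112.50. Cost to patient: €112.50. OOP to date €2244.
Bill 3, €596: deductible already satisfied, so patient's share is 50% × €596 = €298. Cost to patient: €298. OOP to date €2542.
Bill 4, €429: deductible met; 50% of €429 = €214.50. Cost to patient: €214.50. OOP to date €2756.50.
Bill 5, €3052: deductible met; 50% of €3052 = €1526. That would push OOP to €4282.50, over the €3350 cap, so patient pays €3350 − €2756.50 = €593.50.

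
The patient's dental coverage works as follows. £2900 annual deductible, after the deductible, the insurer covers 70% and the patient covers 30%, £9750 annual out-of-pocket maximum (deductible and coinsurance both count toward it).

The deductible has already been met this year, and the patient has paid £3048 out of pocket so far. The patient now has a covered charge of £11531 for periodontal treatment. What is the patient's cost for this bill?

£3459.30

With the deductible met, the entire £11531 is subject to coinsurance.
Patient's 30% share of £11531 is £3459.30.
Year-to-date out-of-pocket becomes £3048 + £3459.30 = £6507.30, still under the £9750 maximum, so no cap applies.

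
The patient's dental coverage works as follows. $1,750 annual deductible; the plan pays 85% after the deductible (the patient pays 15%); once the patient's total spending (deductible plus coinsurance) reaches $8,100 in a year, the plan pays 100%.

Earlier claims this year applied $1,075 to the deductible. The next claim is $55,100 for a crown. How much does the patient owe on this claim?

$7,025

$1,075 of the $1,750 deductible is already met, leaving $675.
That leaves $55,100 − $675 = $54,425 for coinsurance.
Coinsurance: $54,425 × 15% = $8,163.75.
So the patient owes $675 + $8,163.75 = $8,838.75 before any cap.
Year-to-date out-of-pocket would reach $1,075 + $8,838.75 = $9,913.75, above the $8,100 maximum, so the patient pays only $8,100 − $1,075 = $7,025.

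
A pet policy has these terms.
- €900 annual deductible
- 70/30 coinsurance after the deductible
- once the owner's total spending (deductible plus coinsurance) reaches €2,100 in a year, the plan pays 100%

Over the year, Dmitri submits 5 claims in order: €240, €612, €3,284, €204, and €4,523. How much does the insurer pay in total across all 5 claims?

Bill 1, €240: entire amount goes to the deductible. Owner pays €240; OOP now €240. Plan pays €240 − €240 = €0.
Bill 2, €612: fully absorbed by the deductible. Owner pays €612; OOP now €852. Plan pays €612 − €612 = €0.
Bill 3, €3,284: €48 to deductible, leaving €3,236; coinsurance €3,236 × 30% = €970.80. Cost to owner: €1,018.80. OOP to date €1,870.80. Plan pays €3,284 − €1,018.80 = €2,265.20.
Bill 4, €204: deductible already satisfied, so owner's share is 30% × €204 = €61.20. Owner owes €61.20 (running OOP €1,932). Insurer: €204 − €61.20 = €142.80.
Bill 5, €4,523: deductible met; 30% of €4,523 = €1,356.90. That would push OOP to €3,288.90, over the €2,100 cap, so owner pays €2,100 − €1,932 = €168. Insurer: €4,523 − €168 = €4,355.
Insurer total: €0 + €0 + €2,265.20 + €142.80 + €4,355 = €6,763.

€6,763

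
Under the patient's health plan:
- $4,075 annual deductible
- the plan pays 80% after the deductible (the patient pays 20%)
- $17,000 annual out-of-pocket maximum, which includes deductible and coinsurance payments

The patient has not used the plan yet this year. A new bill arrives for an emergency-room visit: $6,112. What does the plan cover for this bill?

The full $4,075 deductible is still open; $4,075 of this bill applies to it.
The remaining $2,037 (= $6,112 − $4,075) moves to coinsurance.
20% of $2,037 = $407.40 falls to the patient.
Patient responsibility before any cap: $4,075 + $407.40 = $4,482.40.
Year-to-date out-of-pocket becomes $0 + $4,482.40 = $4,482.40, still under the $17,000 maximum, so no cap applies.
The insurer covers the remainder: $6,112 − $4,482.40 = $1,629.60.

$1,629.60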